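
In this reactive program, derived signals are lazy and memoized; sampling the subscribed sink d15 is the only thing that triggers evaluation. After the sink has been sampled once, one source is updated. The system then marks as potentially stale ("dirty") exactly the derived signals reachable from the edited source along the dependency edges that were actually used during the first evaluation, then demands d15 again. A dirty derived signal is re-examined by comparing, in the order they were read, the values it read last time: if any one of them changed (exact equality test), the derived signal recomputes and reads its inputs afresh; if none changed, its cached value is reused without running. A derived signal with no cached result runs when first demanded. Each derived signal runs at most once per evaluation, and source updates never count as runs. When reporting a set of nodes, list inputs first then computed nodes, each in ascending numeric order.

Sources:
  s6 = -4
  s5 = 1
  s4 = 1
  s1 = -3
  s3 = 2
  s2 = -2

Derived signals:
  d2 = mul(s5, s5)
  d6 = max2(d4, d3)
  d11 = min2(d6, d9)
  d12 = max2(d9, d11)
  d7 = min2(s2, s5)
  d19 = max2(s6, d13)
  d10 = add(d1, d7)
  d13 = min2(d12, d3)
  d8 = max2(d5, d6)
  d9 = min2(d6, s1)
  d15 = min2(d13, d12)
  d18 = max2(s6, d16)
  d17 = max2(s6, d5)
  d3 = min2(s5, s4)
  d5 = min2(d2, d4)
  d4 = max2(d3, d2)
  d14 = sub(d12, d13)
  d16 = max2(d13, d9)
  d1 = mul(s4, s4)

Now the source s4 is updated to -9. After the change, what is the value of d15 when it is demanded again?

First demand of the output computes:
  d2 = mul(1, 1) = 1
  d3 = min2(1, 1) = 1
  d4 = max2(1, 1) = 1
  d6 = max2(1, 1) = 1
  d9 = min2(1, -3) = -3
  d11 = min2(1, -3) = -3
  d12 = max2(-3, -3) = -3
  d13 = min2(-3, 1) = -3
  d15 = min2(-3, -3) = -3

After the edit, cleaning proceeds:
  d3: a read changed (s4 1->-9) — executes, giving -9.
  d4: a read changed (d3 1->-9) — executes, giving 1 — identical to its old value.
  d6: a read changed (d3 1->-9) — executes, giving 1 — identical to its old value.
  d9: dirty, but its reads are unchanged (d6 unchanged, s1 unchanged); cached -3 stands.
  d11: dirty, but its reads are unchanged (d6 unchanged, d9 unchanged); cached -3 stands.
  d12: dirty, but its reads are unchanged (d9 unchanged, d11 unchanged); cached -3 stands.
  d13: a read changed (d3 1->-9) — executes, giving -9.
  d15: a read changed (d13 -3->-9) — executes, giving -9.

Note where the cutoff bites: d9 is checked, finds nothing changed, and keeps its cache.

Demanding d15 again yields -9.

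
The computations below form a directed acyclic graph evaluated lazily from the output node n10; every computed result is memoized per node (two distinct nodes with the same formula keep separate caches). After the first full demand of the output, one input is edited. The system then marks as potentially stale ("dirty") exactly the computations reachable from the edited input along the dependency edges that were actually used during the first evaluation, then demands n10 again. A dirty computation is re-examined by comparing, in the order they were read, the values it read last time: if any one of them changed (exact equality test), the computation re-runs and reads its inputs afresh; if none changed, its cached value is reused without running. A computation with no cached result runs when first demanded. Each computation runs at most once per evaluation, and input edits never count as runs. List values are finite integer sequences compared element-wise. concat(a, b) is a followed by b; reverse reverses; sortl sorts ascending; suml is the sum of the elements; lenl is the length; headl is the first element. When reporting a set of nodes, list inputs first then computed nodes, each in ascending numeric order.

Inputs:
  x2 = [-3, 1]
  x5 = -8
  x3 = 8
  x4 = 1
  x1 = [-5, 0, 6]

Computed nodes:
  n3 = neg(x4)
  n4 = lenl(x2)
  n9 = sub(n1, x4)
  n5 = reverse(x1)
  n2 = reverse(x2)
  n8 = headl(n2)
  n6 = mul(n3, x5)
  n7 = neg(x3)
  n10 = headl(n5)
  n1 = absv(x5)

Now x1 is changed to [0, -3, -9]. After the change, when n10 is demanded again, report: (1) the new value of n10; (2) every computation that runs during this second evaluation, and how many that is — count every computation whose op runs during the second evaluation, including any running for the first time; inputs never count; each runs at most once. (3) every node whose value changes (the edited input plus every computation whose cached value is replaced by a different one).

First demand of the output computes:
  n5 = reverse([-5, 0, 6]) = [6, 0, -5]
  n10 = headl([6, 0, -5]) = 6

After the edit, cleaning proceeds:
  n5: a read changed (x1 [-5, 0, 6]->[0, -3, -9]) — executes, giving [-9, -3, 0].
  n10: a read changed (n5 [6, 0, -5]->[-9, -3, 0]) — executes, giving -9.

Demanding n10 again yields -9.
2 computations run: n5, n10.
The nodes whose values change: x1, n5, n10.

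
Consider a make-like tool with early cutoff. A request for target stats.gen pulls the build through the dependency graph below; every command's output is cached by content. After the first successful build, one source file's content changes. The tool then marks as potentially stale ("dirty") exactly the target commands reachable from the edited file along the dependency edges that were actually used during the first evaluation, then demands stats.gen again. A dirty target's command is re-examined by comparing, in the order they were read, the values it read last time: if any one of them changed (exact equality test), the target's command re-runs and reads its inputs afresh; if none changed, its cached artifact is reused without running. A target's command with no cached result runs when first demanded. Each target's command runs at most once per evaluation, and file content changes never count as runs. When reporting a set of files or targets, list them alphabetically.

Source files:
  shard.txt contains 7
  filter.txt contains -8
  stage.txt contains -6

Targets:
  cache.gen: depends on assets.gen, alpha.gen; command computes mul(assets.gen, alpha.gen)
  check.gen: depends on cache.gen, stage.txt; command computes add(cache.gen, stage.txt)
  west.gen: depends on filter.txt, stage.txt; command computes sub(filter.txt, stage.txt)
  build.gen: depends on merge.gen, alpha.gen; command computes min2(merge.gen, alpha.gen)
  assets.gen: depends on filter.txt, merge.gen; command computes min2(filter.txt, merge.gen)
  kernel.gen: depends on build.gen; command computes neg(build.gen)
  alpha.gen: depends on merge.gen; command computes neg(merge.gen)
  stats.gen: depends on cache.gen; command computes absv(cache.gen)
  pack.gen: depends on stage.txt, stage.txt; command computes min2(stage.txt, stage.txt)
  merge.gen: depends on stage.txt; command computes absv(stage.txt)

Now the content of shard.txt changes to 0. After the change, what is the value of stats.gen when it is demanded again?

First demand of the output computes:
  merge.gen = absv(-6) = 6
  alpha.gen = neg(6) = -6
  assets.gen = min2(-8, 6) = -8
  cache.gen = mul(-8, -6) = 48
  stats.gen = absv(48) = 48

After the edit, cleaning proceeds:
  no node depends on shard.txt at all; the second demand re-runs nothing.

Note the shortcut — nothing in the graph depends on shard.txt at all, so no recomputation happens.

Demanding stats.gen again yields 48.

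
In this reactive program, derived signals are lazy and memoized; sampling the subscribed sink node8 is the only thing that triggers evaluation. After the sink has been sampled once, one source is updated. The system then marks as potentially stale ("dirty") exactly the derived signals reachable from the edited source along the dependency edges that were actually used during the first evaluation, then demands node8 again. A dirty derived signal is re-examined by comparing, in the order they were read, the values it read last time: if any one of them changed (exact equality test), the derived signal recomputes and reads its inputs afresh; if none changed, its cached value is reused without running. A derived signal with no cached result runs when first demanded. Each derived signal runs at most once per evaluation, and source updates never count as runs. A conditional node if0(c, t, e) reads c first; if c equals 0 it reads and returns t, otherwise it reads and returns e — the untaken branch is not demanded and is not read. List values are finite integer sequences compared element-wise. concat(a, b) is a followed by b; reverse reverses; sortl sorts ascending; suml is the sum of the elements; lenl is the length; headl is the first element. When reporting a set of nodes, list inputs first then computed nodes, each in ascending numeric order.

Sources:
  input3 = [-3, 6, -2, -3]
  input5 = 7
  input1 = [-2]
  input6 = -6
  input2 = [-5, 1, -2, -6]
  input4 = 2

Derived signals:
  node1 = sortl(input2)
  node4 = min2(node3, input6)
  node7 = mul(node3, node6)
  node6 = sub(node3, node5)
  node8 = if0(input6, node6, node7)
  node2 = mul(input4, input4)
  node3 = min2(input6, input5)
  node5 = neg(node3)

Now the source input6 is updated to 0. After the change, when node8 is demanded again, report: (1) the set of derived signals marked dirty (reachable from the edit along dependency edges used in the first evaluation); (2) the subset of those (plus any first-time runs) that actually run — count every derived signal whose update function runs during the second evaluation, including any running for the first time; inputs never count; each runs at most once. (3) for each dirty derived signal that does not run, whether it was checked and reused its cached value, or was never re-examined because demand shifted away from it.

First demand of the output computes:
  node3 = min2(-6, 7) = -6
  node5 = neg(-6) = 6
  node6 = sub(-6, 6) = -12
  node7 = mul(-6, -12) = 72
  node8 = if0(input6=-6 -> else branch node7) = 72

After the edit, cleaning proceeds:
  node3: a read changed (input6 -6->0) — executes, giving 0.
  node5: a read changed (node3 -6->0) — executes, giving 0.
  node6: a read changed (node3 -6->0; node5 6->0) — executes, giving 0.
  node7: stays stale; no demand reaches it after the flip.
  node8: a read changed (input6 -6->0) — executes, giving 0.

Note the branch switch — demand abandons node7, which is never re-examined.

The edit dirties: node3, node5, node6, node7, node8.
4 derived signals run: node3, node5, node6, node8.
Unvisited dirty nodes (no longer demanded): node7.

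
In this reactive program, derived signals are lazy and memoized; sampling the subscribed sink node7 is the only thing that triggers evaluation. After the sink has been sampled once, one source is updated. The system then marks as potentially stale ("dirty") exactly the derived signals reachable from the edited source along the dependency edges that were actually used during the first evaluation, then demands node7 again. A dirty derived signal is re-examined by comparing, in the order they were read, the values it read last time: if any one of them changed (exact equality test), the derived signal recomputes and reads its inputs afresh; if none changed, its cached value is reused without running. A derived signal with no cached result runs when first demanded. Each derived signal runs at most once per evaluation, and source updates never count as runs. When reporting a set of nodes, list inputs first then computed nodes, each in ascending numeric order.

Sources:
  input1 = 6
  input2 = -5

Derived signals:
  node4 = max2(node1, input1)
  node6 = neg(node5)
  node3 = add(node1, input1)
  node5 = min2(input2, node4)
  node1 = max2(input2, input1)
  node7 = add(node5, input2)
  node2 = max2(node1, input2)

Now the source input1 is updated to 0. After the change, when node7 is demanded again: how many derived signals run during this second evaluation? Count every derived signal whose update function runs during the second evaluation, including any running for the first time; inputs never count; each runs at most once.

First demand of the output computes:
  node1 = max2(-5, 6) = 6
  node4 = max2(6, 6) = 6
  node5 = min2(-5, 6) = -5
  node7 = add(-5, -5) = -10

After the edit, cleaning proceeds:
  node1: a read changed (input1 6->0) — executes, giving 0.
  node4: a read changed (node1 6->0; input1 6->0) — executes, giving 0.
  node5: a read changed (node4 6->0) — executes, giving -5 — identical to its old value.
  node7: dirty, but its reads are unchanged (node5 unchanged, input2 unchanged); cached -10 stands.

Note the absorption at node5: it re-runs yet its value is the same, leaving the output's value untouched.

3 derived signals run: node1, node4, node5.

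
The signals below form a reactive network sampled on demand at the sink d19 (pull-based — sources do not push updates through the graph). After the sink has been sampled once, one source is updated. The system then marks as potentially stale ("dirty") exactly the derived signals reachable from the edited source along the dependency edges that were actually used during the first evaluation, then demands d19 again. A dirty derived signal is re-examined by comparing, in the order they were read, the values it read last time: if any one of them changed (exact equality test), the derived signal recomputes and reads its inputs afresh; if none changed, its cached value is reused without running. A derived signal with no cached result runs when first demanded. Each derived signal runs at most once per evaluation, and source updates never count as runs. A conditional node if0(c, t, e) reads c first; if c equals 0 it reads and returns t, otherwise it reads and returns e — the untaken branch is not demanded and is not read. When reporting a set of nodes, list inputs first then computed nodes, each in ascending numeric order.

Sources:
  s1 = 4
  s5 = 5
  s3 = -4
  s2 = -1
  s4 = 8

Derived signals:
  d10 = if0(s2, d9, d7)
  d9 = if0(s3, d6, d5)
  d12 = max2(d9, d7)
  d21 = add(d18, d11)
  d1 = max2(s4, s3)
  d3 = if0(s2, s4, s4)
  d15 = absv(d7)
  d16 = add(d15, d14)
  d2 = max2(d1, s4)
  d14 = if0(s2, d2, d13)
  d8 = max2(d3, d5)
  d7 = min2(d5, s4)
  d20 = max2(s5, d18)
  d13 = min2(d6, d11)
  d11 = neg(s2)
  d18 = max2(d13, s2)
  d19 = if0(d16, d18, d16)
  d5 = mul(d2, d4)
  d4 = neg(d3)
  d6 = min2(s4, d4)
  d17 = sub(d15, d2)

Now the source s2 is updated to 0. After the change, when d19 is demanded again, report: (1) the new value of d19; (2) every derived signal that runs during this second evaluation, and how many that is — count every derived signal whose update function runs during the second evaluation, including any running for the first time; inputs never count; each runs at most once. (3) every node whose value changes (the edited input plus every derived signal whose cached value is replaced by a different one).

Initial pass — values computed on the first demand:
  d1 = max2(8, -4) = 8
  d2 = max2(8, 8) = 8
  d3 = if0(s2=-1 -> else branch s4) = 8
  d4 = neg(8) = -8
  d5 = mul(8, -8) = -64
  d6 = min2(8, -8) = -8
  d7 = min2(-64, 8) = -64
  d11 = neg(-1) = 1
  d13 = min2(-8, 1) = -8
  d14 = if0(s2=-1 -> else branch d13) = -8
  d15 = absv(-64) = 64
  d16 = add(64, -8) = 56
  d19 = if0(d16=56 -> else branch d16) = 56

Second demand — change propagation:
  d3: re-runs because s2 -1->0; new result 8 (unchanged).
  d4: re-examined; everything it read last time is the same (d3 unchanged) — cache -8 kept, no run.
  d5: re-examined; everything it read last time is the same (d2 unchanged, d4 unchanged) — cache -64 kept, no run.
  d6: dirty yet unreached — the second evaluation never asks for it.
  d7: re-examined; everything it read last time is the same (d5 unchanged, s4 unchanged) — cache -64 kept, no run.
  d11: dirty yet unreached — the second evaluation never asks for it.
  d13: dirty yet unreached — the second evaluation never asks for it.
  d14: re-runs because s2 -1->0; new result 8.
  d15: re-examined; everything it read last time is the same (d7 unchanged) — cache 64 kept, no run.
  d16: re-runs because d14 -8->8; new result 72.
  d19: re-runs because d16 56->72; d16 56->72; new result 72.

The important point: the flipped condition redirects demand; d6, d11, d13 are left stale, never re-checked.

d19 now evaluates to 72.
Run set: d3, d14, d16, d19 (4 run).
Changed values: s2, d14, d16, d19.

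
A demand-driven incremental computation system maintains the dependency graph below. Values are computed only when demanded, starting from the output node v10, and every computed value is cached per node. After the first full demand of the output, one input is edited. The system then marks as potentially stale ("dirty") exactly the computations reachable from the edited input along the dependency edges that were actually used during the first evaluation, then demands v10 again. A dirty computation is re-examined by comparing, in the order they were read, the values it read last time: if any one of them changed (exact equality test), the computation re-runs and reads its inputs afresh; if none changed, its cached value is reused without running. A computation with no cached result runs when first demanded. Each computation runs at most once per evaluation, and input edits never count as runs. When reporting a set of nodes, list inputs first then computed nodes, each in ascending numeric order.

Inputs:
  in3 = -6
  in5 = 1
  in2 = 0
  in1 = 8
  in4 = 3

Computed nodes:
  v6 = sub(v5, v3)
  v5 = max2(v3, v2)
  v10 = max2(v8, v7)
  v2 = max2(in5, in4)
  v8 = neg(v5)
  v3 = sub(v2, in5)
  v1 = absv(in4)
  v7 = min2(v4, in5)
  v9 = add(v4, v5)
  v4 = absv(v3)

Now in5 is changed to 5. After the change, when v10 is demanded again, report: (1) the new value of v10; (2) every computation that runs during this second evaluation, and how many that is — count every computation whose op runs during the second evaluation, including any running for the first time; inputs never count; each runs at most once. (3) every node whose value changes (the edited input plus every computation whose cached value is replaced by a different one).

New value of v10: 0.
Computations that run: v2, v3, v4, v5, v7, v8, v10 — 7 in total.
Values that change: in5, v2, v3, v4, v5, v7, v8, v10.

First evaluation (everything demanded from the output):
  v2 = max2(1, 3) = 3
  v3 = sub(3, 1) = 2
  v4 = absv(2) = 2
  v5 = max2(2, 3) = 3
  v7 = min2(2, 1) = 1
  v8 = neg(3) = -3
  v10 = max2(-3, 1) = 1

Propagation after the edit:
  v2: runs — in5 1->5; result 5.
  v3: runs — v2 3->5; in5 1->5; result 0.
  v4: runs — v3 2->0; result 0.
  v5: runs — v3 2->0; v2 3->5; result 5.
  v7: runs — v4 2->0; in5 1->5; result 0.
  v8: runs — v5 3->5; result -5.
  v10: runs — v8 -3->-5; v7 1->0; result 0.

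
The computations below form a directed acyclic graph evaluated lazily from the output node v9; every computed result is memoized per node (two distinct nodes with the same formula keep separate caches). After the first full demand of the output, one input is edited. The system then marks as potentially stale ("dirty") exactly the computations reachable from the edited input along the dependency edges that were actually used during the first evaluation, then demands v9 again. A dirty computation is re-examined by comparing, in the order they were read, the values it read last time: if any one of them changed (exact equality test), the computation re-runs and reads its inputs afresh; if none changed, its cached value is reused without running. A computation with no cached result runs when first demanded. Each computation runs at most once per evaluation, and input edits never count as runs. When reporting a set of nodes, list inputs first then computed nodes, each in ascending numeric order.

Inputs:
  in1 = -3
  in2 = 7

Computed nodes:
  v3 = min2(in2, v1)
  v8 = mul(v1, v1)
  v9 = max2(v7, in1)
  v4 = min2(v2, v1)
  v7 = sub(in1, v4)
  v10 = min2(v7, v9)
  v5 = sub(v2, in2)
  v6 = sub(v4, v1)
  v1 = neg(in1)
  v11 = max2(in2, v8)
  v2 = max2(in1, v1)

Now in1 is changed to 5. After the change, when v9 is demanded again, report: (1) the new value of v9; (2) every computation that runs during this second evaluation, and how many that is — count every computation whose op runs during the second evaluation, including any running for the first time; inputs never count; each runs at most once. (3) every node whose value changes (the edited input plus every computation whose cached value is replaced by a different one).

First demand of the output computes:
  v1 = neg(-3) = 3
  v2 = max2(-3, 3) = 3
  v4 = min2(3, 3) = 3
  v7 = sub(-3, 3) = -6
  v9 = max2(-6, -3) = -3

After the edit, cleaning proceeds:
  v1: a read changed (in1 -3->5) — executes, giving -5.
  v2: a read changed (in1 -3->5; v1 3->-5) — executes, giving 5.
  v4: a read changed (v2 3->5; v1 3->-5) — executes, giving -5.
  v7: a read changed (in1 -3->5; v4 3->-5) — executes, giving 10.
  v9: a read changed (v7 -6->10; in1 -3->5) — executes, giving 10.

Demanding v9 again yields 10.
5 computations run: v1, v2, v4, v7, v9.
The nodes whose values change: in1, v1, v2, v4, v7, v9.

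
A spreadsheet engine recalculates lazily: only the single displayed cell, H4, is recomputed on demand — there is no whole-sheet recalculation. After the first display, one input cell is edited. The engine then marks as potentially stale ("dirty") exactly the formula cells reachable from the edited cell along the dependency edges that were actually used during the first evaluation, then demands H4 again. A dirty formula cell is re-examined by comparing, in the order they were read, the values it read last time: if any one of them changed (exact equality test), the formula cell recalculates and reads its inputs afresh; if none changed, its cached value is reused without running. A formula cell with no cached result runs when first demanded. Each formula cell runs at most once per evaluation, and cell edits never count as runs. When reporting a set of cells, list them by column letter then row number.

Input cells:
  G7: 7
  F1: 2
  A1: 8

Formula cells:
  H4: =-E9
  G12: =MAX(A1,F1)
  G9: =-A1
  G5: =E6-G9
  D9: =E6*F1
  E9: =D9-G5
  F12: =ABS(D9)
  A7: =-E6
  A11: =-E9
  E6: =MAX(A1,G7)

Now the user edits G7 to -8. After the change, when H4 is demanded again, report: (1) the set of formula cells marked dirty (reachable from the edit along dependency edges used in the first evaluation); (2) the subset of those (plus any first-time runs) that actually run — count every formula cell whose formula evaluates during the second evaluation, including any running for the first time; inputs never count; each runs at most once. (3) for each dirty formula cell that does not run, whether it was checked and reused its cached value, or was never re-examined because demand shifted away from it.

Marked dirty: D9, E6, E9, G5, H4.
Formula cells that run: E6 — 1 in total.
Checked but reused from cache: D9, E9, G5, H4.
Key observation: the change is absorbed at E6 — it re-runs but produces the same value, and the output's value is unchanged.

First evaluation (everything demanded from the output):
  E6 = MAX(8, 7) = 8
  D9 = 8 * 2 = 16
  G9 = -(8) = -8
  G5 = 8 - -8 = 16
  E9 = 16 - 16 = 0
  H4 = -(0) = 0

Propagation after the edit:
  E6: runs — G7 7->-8; result 8 (same value as before).
  D9: checked — values it read are unchanged (E6 unchanged, F1 unchanged); reused cached 16 without running.
  G5: checked — values it read are unchanged (E6 unchanged, G9 unchanged); reused cached 16 without running.
  E9: checked — values it read are unchanged (D9 unchanged, G5 unchanged); reused cached 0 without running.
  H4: checked — values it read are unchanged (E9 unchanged); reused cached 0 without running.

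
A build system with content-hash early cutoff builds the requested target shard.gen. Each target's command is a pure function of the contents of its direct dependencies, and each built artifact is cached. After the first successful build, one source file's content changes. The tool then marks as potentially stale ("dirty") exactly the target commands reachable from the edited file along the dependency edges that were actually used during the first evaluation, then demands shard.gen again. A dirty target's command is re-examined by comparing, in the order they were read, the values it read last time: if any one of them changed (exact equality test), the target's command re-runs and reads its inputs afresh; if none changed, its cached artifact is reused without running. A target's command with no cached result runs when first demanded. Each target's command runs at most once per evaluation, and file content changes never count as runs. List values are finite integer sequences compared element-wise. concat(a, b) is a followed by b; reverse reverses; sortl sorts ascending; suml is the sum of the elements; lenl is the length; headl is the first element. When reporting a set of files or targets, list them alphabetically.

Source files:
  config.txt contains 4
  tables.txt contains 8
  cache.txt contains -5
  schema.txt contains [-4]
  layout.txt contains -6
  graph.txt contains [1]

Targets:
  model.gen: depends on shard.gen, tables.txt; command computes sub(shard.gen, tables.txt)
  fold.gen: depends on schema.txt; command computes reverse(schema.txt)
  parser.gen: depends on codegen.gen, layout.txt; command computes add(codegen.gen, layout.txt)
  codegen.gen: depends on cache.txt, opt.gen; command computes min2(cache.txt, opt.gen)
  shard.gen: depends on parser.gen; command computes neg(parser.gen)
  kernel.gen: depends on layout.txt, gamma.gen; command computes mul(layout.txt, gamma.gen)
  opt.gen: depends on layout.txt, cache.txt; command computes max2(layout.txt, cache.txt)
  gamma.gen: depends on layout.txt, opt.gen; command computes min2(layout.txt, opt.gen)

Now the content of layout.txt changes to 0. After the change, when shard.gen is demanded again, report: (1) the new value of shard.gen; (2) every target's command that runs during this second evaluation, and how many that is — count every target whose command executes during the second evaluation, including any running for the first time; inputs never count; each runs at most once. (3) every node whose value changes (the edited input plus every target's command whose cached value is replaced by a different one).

New value of shard.gen: 5.
Target commands that run: codegen.gen, opt.gen, parser.gen, shard.gen — 4 in total.
Values that change: layout.txt, opt.gen, parser.gen, shard.gen.

First evaluation (everything demanded from the output):
  opt.gen = max2(-6, -5) = -5
  codegen.gen = min2(-5, -5) = -5
  parser.gen = add(-5, -6) = -11
  shard.gen = neg(-11) = 11

Propagation after the edit:
  opt.gen: runs — layout.txt -6->0; result 0.
  codegen.gen: runs — opt.gen -5->0; result -5 (same value as before).
  parser.gen: runs — layout.txt -6->0; result -5.
  shard.gen: runs — parser.gen -11->-5; result 5.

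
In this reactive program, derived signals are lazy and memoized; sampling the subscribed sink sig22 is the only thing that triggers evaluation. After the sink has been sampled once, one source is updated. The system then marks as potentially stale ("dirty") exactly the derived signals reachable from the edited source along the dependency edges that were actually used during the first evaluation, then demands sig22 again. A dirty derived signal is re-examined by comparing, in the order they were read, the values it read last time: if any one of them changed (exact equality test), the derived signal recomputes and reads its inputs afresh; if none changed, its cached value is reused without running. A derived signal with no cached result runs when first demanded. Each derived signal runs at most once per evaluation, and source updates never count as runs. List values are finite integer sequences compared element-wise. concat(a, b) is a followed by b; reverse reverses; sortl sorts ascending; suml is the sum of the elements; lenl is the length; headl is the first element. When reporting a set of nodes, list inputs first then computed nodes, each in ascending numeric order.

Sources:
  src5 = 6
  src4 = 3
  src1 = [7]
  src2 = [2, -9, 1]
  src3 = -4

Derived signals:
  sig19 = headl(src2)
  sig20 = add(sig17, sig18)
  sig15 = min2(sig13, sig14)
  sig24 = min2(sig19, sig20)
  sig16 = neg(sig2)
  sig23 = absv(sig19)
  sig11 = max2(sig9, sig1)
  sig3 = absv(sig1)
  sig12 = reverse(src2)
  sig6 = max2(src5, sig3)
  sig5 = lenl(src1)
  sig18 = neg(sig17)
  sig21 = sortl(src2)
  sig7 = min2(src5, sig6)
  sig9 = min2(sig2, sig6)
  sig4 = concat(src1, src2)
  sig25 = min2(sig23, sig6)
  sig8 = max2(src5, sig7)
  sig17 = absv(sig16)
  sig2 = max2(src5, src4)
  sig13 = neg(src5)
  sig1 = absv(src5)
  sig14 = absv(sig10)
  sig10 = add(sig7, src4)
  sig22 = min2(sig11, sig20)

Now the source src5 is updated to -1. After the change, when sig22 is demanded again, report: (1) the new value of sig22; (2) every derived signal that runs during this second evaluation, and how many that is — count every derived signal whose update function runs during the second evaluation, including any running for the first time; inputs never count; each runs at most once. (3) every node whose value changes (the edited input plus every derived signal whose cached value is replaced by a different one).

First demand of the output computes:
  sig1 = absv(6) = 6
  sig2 = max2(6, 3) = 6
  sig3 = absv(6) = 6
  sig6 = max2(6, 6) = 6
  sig9 = min2(6, 6) = 6
  sig11 = max2(6, 6) = 6
  sig16 = neg(6) = -6
  sig17 = absv(-6) = 6
  sig18 = neg(6) = -6
  sig20 = add(6, -6) = 0
  sig22 = min2(6, 0) = 0

After the edit, cleaning proceeds:
  sig1: a read changed (src5 6->-1) — executes, giving 1.
  sig2: a read changed (src5 6->-1) — executes, giving 3.
  sig3: a read changed (sig1 6->1) — executes, giving 1.
  sig6: a read changed (src5 6->-1; sig3 6->1) — executes, giving 1.
  sig9: a read changed (sig2 6->3; sig6 6->1) — executes, giving 1.
  sig11: a read changed (sig9 6->1; sig1 6->1) — executes, giving 1.
  sig16: a read changed (sig2 6->3) — executes, giving -3.
  sig17: a read changed (sig16 -6->-3) — executes, giving 3.
  sig18: a read changed (sig17 6->3) — executes, giving -3.
  sig20: a read changed (sig17 6->3; sig18 -6->-3) — executes, giving 0 — identical to its old value.
  sig22: a read changed (sig11 6->1) — executes, giving 0 — identical to its old value.

Demanding sig22 again yields 0.
11 derived signals run: sig1, sig2, sig3, sig6, sig9, sig11, sig16, sig17, sig18, sig20, sig22.
The nodes whose values change: src5, sig1, sig2, sig3, sig6, sig9, sig11, sig16, sig17, sig18.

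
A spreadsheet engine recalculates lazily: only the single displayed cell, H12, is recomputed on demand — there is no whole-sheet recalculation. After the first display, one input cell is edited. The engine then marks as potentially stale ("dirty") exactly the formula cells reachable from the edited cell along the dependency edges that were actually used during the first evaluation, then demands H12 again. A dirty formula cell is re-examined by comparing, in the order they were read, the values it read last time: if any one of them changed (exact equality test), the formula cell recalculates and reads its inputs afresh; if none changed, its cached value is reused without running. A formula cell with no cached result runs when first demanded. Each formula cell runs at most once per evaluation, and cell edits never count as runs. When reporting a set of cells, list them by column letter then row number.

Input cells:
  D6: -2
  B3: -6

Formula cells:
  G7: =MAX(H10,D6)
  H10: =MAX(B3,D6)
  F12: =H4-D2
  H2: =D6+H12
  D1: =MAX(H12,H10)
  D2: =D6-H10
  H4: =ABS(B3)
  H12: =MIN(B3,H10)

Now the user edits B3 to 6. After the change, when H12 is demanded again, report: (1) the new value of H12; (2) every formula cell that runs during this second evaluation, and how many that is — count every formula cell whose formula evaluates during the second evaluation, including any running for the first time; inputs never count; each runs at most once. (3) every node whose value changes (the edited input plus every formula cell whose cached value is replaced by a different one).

New value of H12: 6.
Formula cells that run: H10, H12 — 2 in total.
Values that change: B3, H10, H12.

First evaluation (everything demanded from the output):
  H10 = MAX(-6, -2) = -2
  H12 = MIN(-6, -2) = -6

Propagation after the edit:
  H10: runs — B3 -6->6; result 6.
  H12: runs — B3 -6->6; H10 -2->6; result 6.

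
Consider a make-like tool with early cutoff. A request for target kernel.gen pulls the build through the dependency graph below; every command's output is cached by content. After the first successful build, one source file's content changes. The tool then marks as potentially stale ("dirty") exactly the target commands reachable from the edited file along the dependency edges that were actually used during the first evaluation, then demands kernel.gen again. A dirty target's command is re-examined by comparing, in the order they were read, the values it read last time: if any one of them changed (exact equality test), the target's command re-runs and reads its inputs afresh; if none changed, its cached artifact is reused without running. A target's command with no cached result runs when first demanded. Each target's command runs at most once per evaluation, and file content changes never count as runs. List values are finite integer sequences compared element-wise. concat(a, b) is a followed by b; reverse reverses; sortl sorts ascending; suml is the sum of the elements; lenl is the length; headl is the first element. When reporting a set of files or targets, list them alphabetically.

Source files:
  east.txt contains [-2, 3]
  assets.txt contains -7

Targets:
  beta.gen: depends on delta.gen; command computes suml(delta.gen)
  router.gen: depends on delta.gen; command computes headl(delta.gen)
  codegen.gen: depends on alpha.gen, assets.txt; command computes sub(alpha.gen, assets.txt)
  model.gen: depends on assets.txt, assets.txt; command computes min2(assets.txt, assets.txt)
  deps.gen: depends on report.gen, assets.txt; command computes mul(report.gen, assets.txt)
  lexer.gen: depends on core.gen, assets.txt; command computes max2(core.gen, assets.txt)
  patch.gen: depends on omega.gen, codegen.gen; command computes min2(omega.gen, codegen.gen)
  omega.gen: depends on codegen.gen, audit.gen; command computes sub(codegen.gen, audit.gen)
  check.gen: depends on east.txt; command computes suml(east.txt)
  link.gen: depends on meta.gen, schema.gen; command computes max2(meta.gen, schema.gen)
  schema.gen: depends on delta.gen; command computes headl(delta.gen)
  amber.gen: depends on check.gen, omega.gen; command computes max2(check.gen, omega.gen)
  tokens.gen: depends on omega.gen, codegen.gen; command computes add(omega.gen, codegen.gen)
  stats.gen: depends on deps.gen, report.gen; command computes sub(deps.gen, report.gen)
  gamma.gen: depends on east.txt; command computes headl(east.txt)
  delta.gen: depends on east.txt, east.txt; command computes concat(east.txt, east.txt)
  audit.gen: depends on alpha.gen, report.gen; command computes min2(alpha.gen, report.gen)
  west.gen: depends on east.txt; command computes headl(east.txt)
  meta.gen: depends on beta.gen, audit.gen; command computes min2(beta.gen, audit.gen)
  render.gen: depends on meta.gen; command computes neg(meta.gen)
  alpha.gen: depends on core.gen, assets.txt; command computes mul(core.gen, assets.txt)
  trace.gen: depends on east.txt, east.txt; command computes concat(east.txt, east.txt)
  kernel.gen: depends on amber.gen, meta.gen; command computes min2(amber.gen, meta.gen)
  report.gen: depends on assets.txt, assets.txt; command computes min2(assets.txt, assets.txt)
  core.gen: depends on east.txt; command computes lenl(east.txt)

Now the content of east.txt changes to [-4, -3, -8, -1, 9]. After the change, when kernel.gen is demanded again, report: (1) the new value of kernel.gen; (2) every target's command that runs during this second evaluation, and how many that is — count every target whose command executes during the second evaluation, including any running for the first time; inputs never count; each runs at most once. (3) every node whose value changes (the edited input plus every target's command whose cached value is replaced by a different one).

Demanding kernel.gen again yields -35.
11 target commands run: alpha.gen, amber.gen, audit.gen, beta.gen, check.gen, codegen.gen, core.gen, delta.gen, kernel.gen, meta.gen, omega.gen.
The nodes whose values change: alpha.gen, audit.gen, beta.gen, check.gen, codegen.gen, core.gen, delta.gen, east.txt, kernel.gen, meta.gen.

First demand of the output computes:
  check.gen = suml([-2, 3]) = 1
  core.gen = lenl([-2, 3]) = 2
  alpha.gen = mul(2, -7) = -14
  codegen.gen = sub(-14, -7) = -7
  delta.gen = concat([-2, 3], [-2, 3]) = [-2, 3, -2, 3]
  beta.gen = suml([-2, 3, -2, 3]) = 2
  report.gen = min2(-7, -7) = -7
  audit.gen = min2(-14, -7) = -14
  meta.gen = min2(2, -14) = -14
  omega.gen = sub(-7, -14) = 7
  amber.gen = max2(1, 7) = 7
  kernel.gen = min2(7, -14) = -14

After the edit, cleaning proceeds:
  check.gen: a read changed (east.txt [-2, 3]->[-4, -3, -8, -1, 9]) — executes, giving -7.
  core.gen: a read changed (east.txt [-2, 3]->[-4, -3, -8, -1, 9]) — executes, giving 5.
  alpha.gen: a read changed (core.gen 2->5) — executes, giving -35.
  audit.gen: a read changed (alpha.gen -14->-35) — executes, giving -35.
  codegen.gen: a read changed (alpha.gen -14->-35) — executes, giving -28.
  delta.gen: a read changed (east.txt [-2, 3]->[-4, -3, -8, -1, 9]; east.txt [-2, 3]->[-4, -3, -8, -1, 9]) — executes, giving [-4, -3, -8, -1, 9, -4, -3, -8, -1, 9].
  beta.gen: a read changed (delta.gen [-2, 3, -2, 3]->[-4, -3, -8, -1, 9, -4, -3, -8, -1, 9]) — executes, giving -14.
  meta.gen: a read changed (beta.gen 2->-14; audit.gen -14->-35) — executes, giving -35.
  omega.gen: a read changed (codegen.gen -7->-28; audit.gen -14->-35) — executes, giving 7 — identical to its old value.
  amber.gen: a read changed (check.gen 1->-7) — executes, giving 7 — identical to its old value.
  kernel.gen: a read changed (meta.gen -14->-35) — executes, giving -35.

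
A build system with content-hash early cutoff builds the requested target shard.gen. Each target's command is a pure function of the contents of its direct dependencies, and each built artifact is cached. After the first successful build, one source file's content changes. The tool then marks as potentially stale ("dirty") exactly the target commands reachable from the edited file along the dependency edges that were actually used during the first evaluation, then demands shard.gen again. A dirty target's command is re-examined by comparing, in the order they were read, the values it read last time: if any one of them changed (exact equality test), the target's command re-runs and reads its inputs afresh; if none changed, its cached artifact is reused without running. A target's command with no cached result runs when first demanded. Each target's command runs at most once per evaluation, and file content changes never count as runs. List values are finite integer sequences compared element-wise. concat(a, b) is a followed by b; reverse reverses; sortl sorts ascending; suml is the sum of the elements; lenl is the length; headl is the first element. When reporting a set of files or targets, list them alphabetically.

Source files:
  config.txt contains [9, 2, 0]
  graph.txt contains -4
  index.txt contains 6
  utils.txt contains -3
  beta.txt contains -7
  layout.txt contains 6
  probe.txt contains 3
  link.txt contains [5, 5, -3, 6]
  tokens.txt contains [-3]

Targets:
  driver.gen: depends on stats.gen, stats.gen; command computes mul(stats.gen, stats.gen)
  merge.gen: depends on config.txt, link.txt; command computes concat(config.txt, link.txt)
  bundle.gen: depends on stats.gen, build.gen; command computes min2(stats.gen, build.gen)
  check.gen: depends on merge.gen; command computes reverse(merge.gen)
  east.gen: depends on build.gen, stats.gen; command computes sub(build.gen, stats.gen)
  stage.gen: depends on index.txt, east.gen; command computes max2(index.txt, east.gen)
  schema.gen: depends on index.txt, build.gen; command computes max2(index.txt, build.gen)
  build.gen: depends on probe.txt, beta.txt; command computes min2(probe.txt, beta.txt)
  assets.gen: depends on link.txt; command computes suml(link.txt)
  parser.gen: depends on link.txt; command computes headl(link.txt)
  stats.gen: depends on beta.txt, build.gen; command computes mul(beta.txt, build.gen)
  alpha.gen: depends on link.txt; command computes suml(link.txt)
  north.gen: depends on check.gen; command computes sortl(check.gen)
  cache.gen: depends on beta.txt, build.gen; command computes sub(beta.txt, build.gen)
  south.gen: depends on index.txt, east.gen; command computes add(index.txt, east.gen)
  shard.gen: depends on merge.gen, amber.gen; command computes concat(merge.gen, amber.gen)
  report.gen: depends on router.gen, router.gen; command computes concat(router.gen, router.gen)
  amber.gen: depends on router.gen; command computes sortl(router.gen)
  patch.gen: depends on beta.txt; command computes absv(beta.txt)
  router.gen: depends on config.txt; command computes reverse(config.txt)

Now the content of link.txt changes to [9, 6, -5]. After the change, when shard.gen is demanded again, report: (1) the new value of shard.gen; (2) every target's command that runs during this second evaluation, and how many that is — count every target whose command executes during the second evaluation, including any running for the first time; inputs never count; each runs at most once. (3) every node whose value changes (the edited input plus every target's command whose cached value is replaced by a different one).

New value of shard.gen: [9, 2, 0, 9, 6, -5, 0, 2, 9].
Target commands that run: merge.gen, shard.gen — 2 in total.
Values that change: link.txt, merge.gen, shard.gen.

First evaluation (everything demanded from the output):
  merge.gen = concat([9, 2, 0], [5, 5, -3, 6]) = [9, 2, 0, 5, 5, -3, 6]
  router.gen = reverse([9, 2, 0]) = [0, 2, 9]
  amber.gen = sortl([0, 2, 9]) = [0, 2, 9]
  shard.gen = concat([9, 2, 0, 5, 5, -3, 6], [0, 2, 9]) = [9, 2, 0, 5, 5, -3, 6, 0, 2, 9]

Propagation after the edit:
  merge.gen: runs — link.txt [5, 5, -3, 6]->[9, 6, -5]; result [9, 2, 0, 9, 6, -5].
  shard.gen: runs — merge.gen [9, 2, 0, 5, 5, -3, 6]->[9, 2, 0, 9, 6, -5]; result [9, 2, 0, 9, 6, -5, 0, 2, 9].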